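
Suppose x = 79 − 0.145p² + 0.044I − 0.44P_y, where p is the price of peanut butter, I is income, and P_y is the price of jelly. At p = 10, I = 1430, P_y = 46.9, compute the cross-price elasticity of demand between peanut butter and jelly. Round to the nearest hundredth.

At the given point, x = 79 − 0.145(10)² + 0.044(1430) − 0.44(46.9) = 79 − 14.5 + 62.92 − 20.636 = 106.784.
∂x/∂P_y = −0.44, so E_xy = -0.44·(46.9/106.784) ≈ -0.19.
E_xy < 0: the goods are complements.

-0.19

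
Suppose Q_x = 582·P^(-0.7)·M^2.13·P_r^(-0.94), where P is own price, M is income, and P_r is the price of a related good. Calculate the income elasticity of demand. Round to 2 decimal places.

2.13

For a Cobb–Douglas (constant-elasticity) form Q_x = A·M^α·…, the elasticity with respect to M equals the exponent α at every point.
Here the exponent on M is 2.13, so the income elasticity of demand is 2.13.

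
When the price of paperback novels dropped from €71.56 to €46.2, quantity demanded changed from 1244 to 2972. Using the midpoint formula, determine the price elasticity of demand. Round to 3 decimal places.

-1.903

%ΔQ = (2972 − 1244)/[(1244 + 2972)/2] = 1728/2108 ≈ 0.8197.
%ΔP = (46.2 − 71.56)/[(71.56 + 46.2)/2] = -25.36/58.88 ≈ -0.4307.
Arc elasticity E = %ΔQ/%ΔP ≈ 0.8197/-0.4307 ≈ -1.903.
|E| > 1: demand is elastic over this range.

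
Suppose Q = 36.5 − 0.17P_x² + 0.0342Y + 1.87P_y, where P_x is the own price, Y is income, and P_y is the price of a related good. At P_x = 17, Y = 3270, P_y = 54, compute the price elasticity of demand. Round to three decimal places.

-0.491

At the given point, Q = 36.5 − 0.17(17)² + 0.0342(3270) + 1.87(54) = 36.5 − 49.13 + 111.834 + 100.98 = 200.184.
∂Q/∂P_x = −2·0.17·P_x = -5.78, so E_p = -5.78·(17/200.184) ≈ -0.491.
|E_p| < 1: demand is inelastic.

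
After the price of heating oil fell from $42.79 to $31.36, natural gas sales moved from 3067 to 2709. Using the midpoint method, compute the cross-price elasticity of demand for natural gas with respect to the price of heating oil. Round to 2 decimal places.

0.40

%ΔQ_x = (2709 − 3067)/[(3067+2709)/2] = -358/2888 ≈ -0.1240.
%ΔP_y = (31.36 − 42.79)/[(42.79+31.36)/2] ≈ -0.3083.
E_xy = -0.1240/-0.3083 ≈ 0.40.
E_xy > 0, so natural gas and heating oil are substitutes.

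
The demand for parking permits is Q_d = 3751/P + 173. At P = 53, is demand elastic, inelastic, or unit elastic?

inelastic

At P = 53, Q_d = 243.7736.
dQ_d/dP = −3751/P² = −1.3354.
Point elasticity E = (dQ_d/dP)·(P/Q_d) = -1.3354 × 53/243.7736 ≈ -0.290.
|E| ≈ 0.290 < 1, so demand is inelastic.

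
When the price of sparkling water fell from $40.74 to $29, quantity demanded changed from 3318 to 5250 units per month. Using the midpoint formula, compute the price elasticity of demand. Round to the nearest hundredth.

%Δq = (5250 − 3318)/[(3318 + 5250)/2] = 1932/4284 ≈ 0.4510.
%Δp = (29 − 40.74)/[(40.74 + 29)/2] = -11.74/34.87 ≈ -0.3367.
Arc elasticity E = %Δq/%Δp ≈ 0.4510/-0.3367 ≈ -1.34.
|E| > 1: demand is elastic over this range.

-1.34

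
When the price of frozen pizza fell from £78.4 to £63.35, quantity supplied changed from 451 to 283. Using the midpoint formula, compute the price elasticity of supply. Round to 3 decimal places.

2.156

%Δq = (283 − 451)/[(451 + 283)/2] = -168/367 ≈ -0.4578.
%Δp = (63.35 − 78.4)/[(78.4 + 63.35)/2] = -15.05/70.875 ≈ -0.2123.
Arc elasticity E = %Δq/%Δp ≈ -0.4578/-0.2123 ≈ 2.156.
|E| > 1: supply is elastic over this range.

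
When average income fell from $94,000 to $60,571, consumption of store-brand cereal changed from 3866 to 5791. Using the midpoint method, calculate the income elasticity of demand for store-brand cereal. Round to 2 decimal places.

-0.92

%ΔQ = (5791 − 3866)/[(3866+5791)/2] = 1925/4828.5 ≈ 0.3987.
%ΔI = (60,571 − 94,000)/[(94,000+60,571)/2] = -33429/77285.5 ≈ -0.4325.
E_I = %ΔQ/%ΔI ≈ -0.92.
E_I < 0: inferior good.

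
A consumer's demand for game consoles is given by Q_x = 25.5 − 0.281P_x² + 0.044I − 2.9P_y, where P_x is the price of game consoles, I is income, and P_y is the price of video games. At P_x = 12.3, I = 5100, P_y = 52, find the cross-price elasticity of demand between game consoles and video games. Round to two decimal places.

-2.66

First evaluate Q_x: 25.5 − 0.281(12.3)² + 0.044(5100) − 2.9(52) = 25.5 − 42.5125 + 224.4 − 150.8 = 56.5875.
∂Q_x/∂P_y = −2.9, so E_xy = -2.9·(52/56.5875) ≈ -2.66.
E_xy < 0: the goods are complements.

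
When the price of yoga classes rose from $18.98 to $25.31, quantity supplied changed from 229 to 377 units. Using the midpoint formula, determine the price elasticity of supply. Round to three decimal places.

%ΔQ = (377 − 229)/[(229 + 377)/2] = 148/303 ≈ 0.4884.
%Δp = (25.31 − 18.98)/[(18.98 + 25.31)/2] = 6.33/22.145 ≈ 0.2858.
Arc elasticity E = %ΔQ/%Δp ≈ 0.4884/0.2858 ≈ 1.709.
|E| > 1: supply is elastic over this range.

1.709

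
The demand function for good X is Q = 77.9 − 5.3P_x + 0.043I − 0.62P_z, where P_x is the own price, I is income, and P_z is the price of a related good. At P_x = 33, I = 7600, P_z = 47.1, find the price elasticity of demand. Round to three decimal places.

Substituting, Q = 77.9 − 5.3(33) + 0.043(7600) − 0.62(47.1) = 77.9 − 174.9 + 326.8 − 29.202 = 200.598.
∂Q/∂P_x = −5.3, so E_p = (−5.3)·(33/200.598) ≈ -0.872.
|E_p| < 1: demand is inelastic.

-0.872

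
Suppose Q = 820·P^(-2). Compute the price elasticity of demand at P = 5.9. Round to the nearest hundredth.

-2.00

For a Cobb–Douglas (constant-elasticity) form Q = A·P^α·…, the elasticity with respect to P equals the exponent α at every point.
Here the exponent on P is -2, so the price elasticity of demand is -2.00.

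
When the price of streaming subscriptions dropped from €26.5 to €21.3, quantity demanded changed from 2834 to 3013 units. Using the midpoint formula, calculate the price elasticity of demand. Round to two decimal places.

-0.28

%Δq = (3013 − 2834)/[(2834 + 3013)/2] = 179/2923.5 ≈ 0.0612.
%ΔP = (21.3 − 26.5)/[(26.5 + 21.3)/2] = -5.2/23.9 ≈ -0.2176.
Arc elasticity E = %Δq/%ΔP ≈ 0.0612/-0.2176 ≈ -0.28.
|E| < 1: demand is inelastic over this range.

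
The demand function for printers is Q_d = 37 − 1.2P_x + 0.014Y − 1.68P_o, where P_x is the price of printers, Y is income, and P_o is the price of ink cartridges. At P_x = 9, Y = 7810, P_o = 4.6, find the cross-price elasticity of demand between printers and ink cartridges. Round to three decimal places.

Substituting, Q_d = 37 − 1.2(9) + 0.014(7810) − 1.68(4.6) = 37 − 10.8 + 109.34 − 7.728 = 127.812.
∂Q_d/∂P_o = −1.68, so E_xy = -1.68·(4.6/127.812) ≈ -0.060.
E_xy < 0: the goods are complements.

-0.060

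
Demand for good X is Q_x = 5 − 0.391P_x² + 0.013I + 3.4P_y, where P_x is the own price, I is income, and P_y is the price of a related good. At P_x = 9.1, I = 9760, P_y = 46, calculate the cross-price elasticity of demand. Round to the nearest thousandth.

Evaluating quantity at (P_x, I, P_y) gives Q_x = 5 − 0.391(9.1)² + 0.013(9760) + 3.4(46) = 5 − 32.3787 + 126.88 + 156.4 = 255.9013.
∂Q_x/∂P_y = +3.4, so E_xy = 3.4·(46/255.9013) ≈ 0.611.
E_xy > 0: the goods are substitutes.

0.611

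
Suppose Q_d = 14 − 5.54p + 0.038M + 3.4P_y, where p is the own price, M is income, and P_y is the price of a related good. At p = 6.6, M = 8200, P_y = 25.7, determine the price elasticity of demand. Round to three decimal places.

-0.097

Evaluating quantity at (p, M, P_y) gives Q_d = 14 − 5.54(6.6) + 0.038(8200) + 3.4(25.7) = 14 − 36.564 + 311.6 + 87.38 = 376.416.
∂Q_d/∂p = −5.54, so E_p = (−5.54)·(6.6/376.416) ≈ -0.097.
|E_p| < 1: demand is inelastic.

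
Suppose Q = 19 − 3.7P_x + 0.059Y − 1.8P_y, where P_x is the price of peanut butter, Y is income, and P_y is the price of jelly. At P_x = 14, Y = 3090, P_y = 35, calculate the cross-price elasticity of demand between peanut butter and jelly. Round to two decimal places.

Evaluating quantity at (P_x, Y, P_y) gives Q = 19 − 3.7(14) + 0.059(3090) − 1.8(35) = 19 − 51.8 + 182.31 − 63 = 86.51.
∂Q/∂P_y = −1.8, so E_xy = -1.8·(35/86.51) ≈ -0.73.
E_xy < 0: the goods are complements.

-0.73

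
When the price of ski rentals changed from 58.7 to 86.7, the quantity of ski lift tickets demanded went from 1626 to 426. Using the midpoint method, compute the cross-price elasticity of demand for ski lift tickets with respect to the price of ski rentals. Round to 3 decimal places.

%ΔQ_x = (426 − 1626)/[(1626+426)/2] = -1200/1026 ≈ -1.1696.
%ΔP_y = (86.7 − 58.7)/[(58.7+86.7)/2] ≈ 0.3851.
E_xy = -1.1696/0.3851 ≈ -3.037.
E_xy < 0, so ski lift tickets and ski rentals are complements.

-3.037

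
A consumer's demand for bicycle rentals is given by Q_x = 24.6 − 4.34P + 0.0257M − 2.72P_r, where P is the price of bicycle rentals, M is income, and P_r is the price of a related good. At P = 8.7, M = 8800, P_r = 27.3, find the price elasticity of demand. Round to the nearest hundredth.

Q_x = 24.6 − 4.34(8.7) + 0.0257(8800) − 2.72(27.3) = 24.6 − 37.758 + 226.16 − 74.256 = 138.746.
∂Q_x/∂P = −4.34, so E_p = (−4.34)·(8.7/138.746) ≈ -0.27.
|E_p| < 1: demand is inelastic.

-0.27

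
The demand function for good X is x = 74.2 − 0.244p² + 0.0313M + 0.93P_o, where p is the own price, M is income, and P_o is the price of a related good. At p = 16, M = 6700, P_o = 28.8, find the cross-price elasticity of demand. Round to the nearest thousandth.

Evaluating quantity at (p, M, P_o) gives x = 74.2 − 0.244(16)² + 0.0313(6700) + 0.93(28.8) = 74.2 − 62.464 + 209.71 + 26.784 = 248.23.
∂x/∂P_o = +0.93, so E_xy = 0.93·(28.8/248.23) ≈ 0.108.
E_xy > 0: the goods are substitutes.

0.108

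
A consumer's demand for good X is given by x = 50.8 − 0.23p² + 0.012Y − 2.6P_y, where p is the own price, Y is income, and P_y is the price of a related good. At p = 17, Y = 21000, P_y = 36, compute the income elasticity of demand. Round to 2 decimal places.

First evaluate x: 50.8 − 0.23(17)² + 0.012(21000) − 2.6(36) = 50.8 − 66.47 + 252 − 93.6 = 142.73.
∂x/∂Y = +0.012, so E_I = 0.012·(21000/142.73) ≈ 1.77.
E_I > 1: normal good (luxury).

1.77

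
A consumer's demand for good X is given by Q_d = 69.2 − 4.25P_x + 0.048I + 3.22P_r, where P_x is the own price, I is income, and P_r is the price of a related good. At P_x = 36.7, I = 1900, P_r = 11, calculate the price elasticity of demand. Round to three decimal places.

-3.915

Substituting, Q_d = 69.2 − 4.25(36.7) + 0.048(1900) + 3.22(11) = 69.2 − 155.975 + 91.2 + 35.42 = 39.845.
∂Q_d/∂P_x = −4.25, so E_p = (−4.25)·(36.7/39.845) ≈ -3.915.
|E_p| > 1: demand is elastic.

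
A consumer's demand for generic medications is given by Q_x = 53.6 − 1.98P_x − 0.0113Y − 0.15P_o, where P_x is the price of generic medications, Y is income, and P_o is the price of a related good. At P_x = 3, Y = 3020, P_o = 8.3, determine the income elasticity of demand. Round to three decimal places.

-2.777

Q_x = 53.6 − 1.98(3) − 0.0113(3020) − 0.15(8.3) = 53.6 − 5.94 − 34.126 − 1.245 = 12.289.
∂Q_x/∂Y = −0.0113, so E_I = -0.0113·(3020/12.289) ≈ -2.777.
E_I < 0: inferior good.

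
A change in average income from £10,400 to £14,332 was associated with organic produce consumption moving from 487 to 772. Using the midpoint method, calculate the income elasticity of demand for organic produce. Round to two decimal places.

%ΔQ = (772 − 487)/[(487+772)/2] = 285/629.5 ≈ 0.4527.
%ΔM = (14,332 − 10,400)/[(10,400+14,332)/2] = 3932/12366 ≈ 0.3180.
E_I = %ΔQ/%ΔM ≈ 1.42.
E_I > 1: normal good (luxury).

1.42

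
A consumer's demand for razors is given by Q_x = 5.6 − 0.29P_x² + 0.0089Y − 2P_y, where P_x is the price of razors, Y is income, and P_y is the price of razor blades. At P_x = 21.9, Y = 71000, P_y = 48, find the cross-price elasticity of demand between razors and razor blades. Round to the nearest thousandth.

First evaluate Q_x: 5.6 − 0.29(21.9)² + 0.0089(71000) − 2(48) = 5.6 − 139.0869 + 631.9 − 96 = 402.4131.
∂Q_x/∂P_y = −2, so E_xy = -2·(48/402.4131) ≈ -0.239.
E_xy < 0: the goods are complements.

-0.239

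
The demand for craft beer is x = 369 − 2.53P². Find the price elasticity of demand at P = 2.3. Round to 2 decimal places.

-0.08

At P = 2.3, x = 355.6163.
dx/dP = −2·2.53·P = −11.638.
Point elasticity E = (dx/dP)·(P/x) = -11.638 × 2.3/355.6163 ≈ -0.08.
|E| < 1, so demand is inelastic at this price.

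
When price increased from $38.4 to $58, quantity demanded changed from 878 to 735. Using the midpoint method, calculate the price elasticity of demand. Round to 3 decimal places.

%Δq = (735 − 878)/[(878 + 735)/2] = -143/806.5 ≈ -0.1773.
%Δp = (58 − 38.4)/[(38.4 + 58)/2] = 19.6/48.2 ≈ 0.4066.
Arc elasticity E = %Δq/%Δp ≈ -0.1773/0.4066 ≈ -0.436.
|E| < 1: demand is inelastic over this range.

-0.436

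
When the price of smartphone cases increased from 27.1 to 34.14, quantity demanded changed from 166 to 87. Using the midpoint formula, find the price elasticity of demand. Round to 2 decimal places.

-2.72

%Δq = (87 − 166)/[(166 + 87)/2] = -79/126.5 ≈ -0.6245.
%ΔP = (34.14 − 27.1)/[(27.1 + 34.14)/2] = 7.04/30.62 ≈ 0.2299.
Arc elasticity E = %Δq/%ΔP ≈ -0.6245/0.2299 ≈ -2.72.
|E| > 1: demand is elastic over this range.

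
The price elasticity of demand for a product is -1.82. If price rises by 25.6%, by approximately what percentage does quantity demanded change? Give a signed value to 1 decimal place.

%ΔQ ≈ E × %ΔP = (-1.82) × (25.6%) ≈ -46.6%.

-46.6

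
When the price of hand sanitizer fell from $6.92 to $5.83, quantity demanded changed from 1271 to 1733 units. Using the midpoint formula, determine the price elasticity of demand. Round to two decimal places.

-1.80

%Δq = (1733 − 1271)/[(1271 + 1733)/2] = 462/1502 ≈ 0.3076.
%ΔP = (5.83 − 6.92)/[(6.92 + 5.83)/2] = -1.09/6.375 ≈ -0.1710.
Arc elasticity E = %Δq/%ΔP ≈ 0.3076/-0.1710 ≈ -1.80.
|E| > 1: demand is elastic over this range.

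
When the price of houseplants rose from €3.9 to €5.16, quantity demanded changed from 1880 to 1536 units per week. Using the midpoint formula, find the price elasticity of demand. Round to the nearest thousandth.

%ΔQ = (1536 − 1880)/[(1880 + 1536)/2] = -344/1708 ≈ -0.2014.
%Δp = (5.16 − 3.9)/[(3.9 + 5.16)/2] = 1.26/4.53 ≈ 0.2781.
Arc elasticity E = %ΔQ/%Δp ≈ -0.2014/0.2781 ≈ -0.724.
|E| < 1: demand is inelastic over this range.

-0.724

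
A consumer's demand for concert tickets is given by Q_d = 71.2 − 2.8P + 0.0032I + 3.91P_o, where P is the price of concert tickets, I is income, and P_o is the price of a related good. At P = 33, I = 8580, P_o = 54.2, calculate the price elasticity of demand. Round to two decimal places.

First evaluate Q_d: 71.2 − 2.8(33) + 0.0032(8580) + 3.91(54.2) = 71.2 − 92.4 + 27.456 + 211.922 = 218.178.
∂Q_d/∂P = −2.8, so E_p = (−2.8)·(33/218.178) ≈ -0.42.
|E_p| < 1: demand is inelastic.

-0.42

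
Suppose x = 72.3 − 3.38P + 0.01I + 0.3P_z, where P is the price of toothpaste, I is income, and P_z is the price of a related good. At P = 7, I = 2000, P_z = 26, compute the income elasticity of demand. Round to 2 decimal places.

x = 72.3 − 3.38(7) + 0.01(2000) + 0.3(26) = 72.3 − 23.66 + 20 + 7.8 = 76.44.
∂x/∂I = +0.01, so E_I = 0.01·(2000/76.44) ≈ 0.26.
E_I ∈ (0,1): normal good (necessity).

0.26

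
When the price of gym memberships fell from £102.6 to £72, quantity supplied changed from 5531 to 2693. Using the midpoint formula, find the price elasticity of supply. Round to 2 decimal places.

%Δq = (2693 − 5531)/[(5531 + 2693)/2] = -2838/4112 ≈ -0.6902.
%Δp = (72 − 102.6)/[(102.6 + 72)/2] = -30.6/87.3 ≈ -0.3505.
Arc elasticity E = %Δq/%Δp ≈ -0.6902/-0.3505 ≈ 1.97.
|E| > 1: supply is elastic over this range.

1.97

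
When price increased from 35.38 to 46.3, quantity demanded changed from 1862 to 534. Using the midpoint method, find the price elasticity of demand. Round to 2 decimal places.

-4.15

%ΔQ = (534 − 1862)/[(1862 + 534)/2] = -1328/1198 ≈ -1.1085.
%Δp = (46.3 − 35.38)/[(35.38 + 46.3)/2] = 10.92/40.84 ≈ 0.2674.
Arc elasticity E = %ΔQ/%Δp ≈ -1.1085/0.2674 ≈ -4.15.
|E| > 1: demand is elastic over this range.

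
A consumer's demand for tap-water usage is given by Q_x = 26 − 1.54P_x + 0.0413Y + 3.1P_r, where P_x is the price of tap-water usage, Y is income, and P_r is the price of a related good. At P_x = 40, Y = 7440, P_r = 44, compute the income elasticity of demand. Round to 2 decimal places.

0.75

Q_x = 26 − 1.54(40) + 0.0413(7440) + 3.1(44) = 26 − 61.6 + 307.272 + 136.4 = 408.072.
∂Q_x/∂Y = +0.0413, so E_I = 0.0413·(7440/408.072) ≈ 0.75.
E_I ∈ (0,1): normal good (necessity).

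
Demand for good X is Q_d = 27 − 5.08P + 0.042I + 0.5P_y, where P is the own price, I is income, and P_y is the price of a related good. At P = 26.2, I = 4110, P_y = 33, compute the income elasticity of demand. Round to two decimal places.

2.08

Substituting, Q_d = 27 − 5.08(26.2) + 0.042(4110) + 0.5(33) = 27 − 133.096 + 172.62 + 16.5 = 83.024.
∂Q_d/∂I = +0.042, so E_I = 0.042·(4110/83.024) ≈ 2.08.
E_I > 1: normal good (luxury).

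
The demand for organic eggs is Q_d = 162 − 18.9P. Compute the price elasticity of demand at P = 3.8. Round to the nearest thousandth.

-0.796

At P = 3.8, Q_d = 90.18.
dQ_d/dP = −18.9.
Point elasticity E = (dQ_d/dP)·(P/Q_d) = -18.9 × 3.8/90.18 ≈ -0.796.
|E| < 1, so demand is inelastic at this price.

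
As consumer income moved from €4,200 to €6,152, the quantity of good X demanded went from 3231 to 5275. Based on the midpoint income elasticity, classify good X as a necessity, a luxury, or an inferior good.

%ΔQ = (5275 − 3231)/[(3231+5275)/2] = 2044/4253 ≈ 0.4806.
%ΔI = (6,152 − 4,200)/[(4,200+6,152)/2] = 1952/5176 ≈ 0.3771.
E_I = %ΔQ/%ΔI ≈ 1.274.
E_I > 1: normal good (luxury).

luxury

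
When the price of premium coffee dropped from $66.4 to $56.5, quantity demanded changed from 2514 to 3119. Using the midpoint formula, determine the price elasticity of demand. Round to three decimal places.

%ΔQ = (3119 − 2514)/[(2514 + 3119)/2] = 605/2816.5 ≈ 0.2148.
%ΔP = (56.5 − 66.4)/[(66.4 + 56.5)/2] = -9.9/61.45 ≈ -0.1611.
Arc elasticity E = %ΔQ/%ΔP ≈ 0.2148/-0.1611 ≈ -1.333.
|E| > 1: demand is elastic over this range.

-1.333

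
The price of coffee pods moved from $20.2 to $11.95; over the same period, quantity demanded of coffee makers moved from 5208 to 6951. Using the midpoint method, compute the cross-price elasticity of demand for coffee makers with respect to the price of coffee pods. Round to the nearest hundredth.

%ΔQ_x = (6951 − 5208)/[(5208+6951)/2] = 1743/6079.5 ≈ 0.2867.
%ΔP_y = (11.95 − 20.2)/[(20.2+11.95)/2] ≈ -0.5132.
E_xy = 0.2867/-0.5132 ≈ -0.56.
E_xy < 0, so coffee makers and coffee pods are complements.

-0.56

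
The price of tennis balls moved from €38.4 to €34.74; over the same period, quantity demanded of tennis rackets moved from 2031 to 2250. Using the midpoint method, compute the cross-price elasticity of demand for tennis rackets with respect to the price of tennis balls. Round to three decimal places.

%ΔQ_x = (2250 − 2031)/[(2031+2250)/2] = 219/2140.5 ≈ 0.1023.
%ΔP_y = (34.74 − 38.4)/[(38.4+34.74)/2] ≈ -0.1001.
E_xy = 0.1023/-0.1001 ≈ -1.022.
E_xy < 0, so tennis rackets and tennis balls are complements.

-1.022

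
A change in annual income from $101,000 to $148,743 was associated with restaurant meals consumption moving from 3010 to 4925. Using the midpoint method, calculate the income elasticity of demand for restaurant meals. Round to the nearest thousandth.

%ΔQ = (4925 − 3010)/[(3010+4925)/2] = 1915/3967.5 ≈ 0.4827.
%ΔM = (148,743 − 101,000)/[(101,000+148,743)/2] = 47743/124871.5 ≈ 0.3823.
E_I = %ΔQ/%ΔM ≈ 1.262.
E_I > 1: normal good (luxury).

1.262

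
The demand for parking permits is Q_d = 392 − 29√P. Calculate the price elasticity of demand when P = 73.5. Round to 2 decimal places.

-0.87

At P = 73.5, Q_d = 143.3768.
dQ_d/dP = −29/(2√P) = −29/(2·8.5732).
Point elasticity E = (dQ_d/dP)·(P/Q_d) = -1.6913 × 73.5/143.3768 ≈ -0.87.
|E| < 1, so demand is inelastic at this price.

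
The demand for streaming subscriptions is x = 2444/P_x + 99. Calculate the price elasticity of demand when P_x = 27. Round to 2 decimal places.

At P_x = 27, x = 189.5185.
dx/dP_x = −2444/P_x² = −3.3525.
Point elasticity E = (dx/dP_x)·(P_x/x) = -3.3525 × 27/189.5185 ≈ -0.48.
|E| < 1, so demand is inelastic at this price.

-0.48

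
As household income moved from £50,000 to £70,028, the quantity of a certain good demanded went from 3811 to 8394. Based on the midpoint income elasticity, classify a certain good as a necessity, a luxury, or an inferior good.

%ΔQ = (8394 − 3811)/[(3811+8394)/2] = 4583/6102.5 ≈ 0.7510.
%ΔM = (70,028 − 50,000)/[(50,000+70,028)/2] = 20028/60014 ≈ 0.3337.
E_I = %ΔQ/%ΔM ≈ 2.250.
E_I > 1: normal good (luxury).

luxury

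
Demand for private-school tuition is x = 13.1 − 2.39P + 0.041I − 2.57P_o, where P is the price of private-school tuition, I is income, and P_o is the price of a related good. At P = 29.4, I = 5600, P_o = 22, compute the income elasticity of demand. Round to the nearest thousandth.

1.981

x = 13.1 − 2.39(29.4) + 0.041(5600) − 2.57(22) = 13.1 − 70.266 + 229.6 − 56.54 = 115.894.
∂x/∂I = +0.041, so E_I = 0.041·(5600/115.894) ≈ 1.981.
E_I > 1: normal good (luxury).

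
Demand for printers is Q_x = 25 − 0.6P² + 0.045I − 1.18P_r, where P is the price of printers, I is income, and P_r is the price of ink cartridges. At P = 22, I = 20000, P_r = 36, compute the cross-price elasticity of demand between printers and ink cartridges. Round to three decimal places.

At the given point, Q_x = 25 − 0.6(22)² + 0.045(20000) − 1.18(36) = 25 − 290.4 + 900 − 42.48 = 592.12.
∂Q_x/∂P_r = −1.18, so E_xy = -1.18·(36/592.12) ≈ -0.072.
E_xy < 0: the goods are complements.

-0.072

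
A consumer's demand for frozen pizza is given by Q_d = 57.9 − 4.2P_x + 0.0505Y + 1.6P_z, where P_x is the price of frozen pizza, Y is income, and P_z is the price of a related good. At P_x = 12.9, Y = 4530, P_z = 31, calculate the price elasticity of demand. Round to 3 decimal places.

-0.192

At the given point, Q_d = 57.9 − 4.2(12.9) + 0.0505(4530) + 1.6(31) = 57.9 − 54.18 + 228.765 + 49.6 = 282.085.
∂Q_d/∂P_x = −4.2, so E_p = (−4.2)·(12.9/282.085) ≈ -0.192.
|E_p| < 1: demand is inelastic.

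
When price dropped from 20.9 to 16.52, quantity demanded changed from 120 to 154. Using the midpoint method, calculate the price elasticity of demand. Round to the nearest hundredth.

%Δq = (154 − 120)/[(120 + 154)/2] = 34/137 ≈ 0.2482.
%ΔP = (16.52 − 20.9)/[(20.9 + 16.52)/2] = -4.38/18.71 ≈ -0.2341.
Arc elasticity E = %Δq/%ΔP ≈ 0.2482/-0.2341 ≈ -1.06.
|E| > 1: demand is elastic over this range.

-1.06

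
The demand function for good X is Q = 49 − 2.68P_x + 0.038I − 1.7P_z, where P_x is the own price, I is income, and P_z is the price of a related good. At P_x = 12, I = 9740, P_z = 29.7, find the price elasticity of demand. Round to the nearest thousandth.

First evaluate Q: 49 − 2.68(12) + 0.038(9740) − 1.7(29.7) = 49 − 32.16 + 370.12 − 50.49 = 336.47.
∂Q/∂P_x = −2.68, so E_p = (−2.68)·(12/336.47) ≈ -0.096.
|E_p| < 1: demand is inelastic.

-0.096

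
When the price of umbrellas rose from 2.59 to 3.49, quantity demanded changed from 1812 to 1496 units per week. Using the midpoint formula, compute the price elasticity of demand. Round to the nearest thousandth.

%Δq = (1496 − 1812)/[(1812 + 1496)/2] = -316/1654 ≈ -0.1911.
%ΔP = (3.49 − 2.59)/[(2.59 + 3.49)/2] = 0.9/3.04 ≈ 0.2961.
Arc elasticity E = %Δq/%ΔP ≈ -0.1911/0.2961 ≈ -0.645.
|E| < 1: demand is inelastic over this range.

-0.645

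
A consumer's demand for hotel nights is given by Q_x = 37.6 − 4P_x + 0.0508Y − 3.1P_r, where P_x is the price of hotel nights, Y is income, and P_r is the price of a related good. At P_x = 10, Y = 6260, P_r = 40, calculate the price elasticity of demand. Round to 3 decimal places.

-0.209

At the given point, Q_x = 37.6 − 4(10) + 0.0508(6260) − 3.1(40) = 37.6 − 40 + 318.008 − 124 = 191.608.
∂Q_x/∂P_x = −4, so E_p = (−4)·(10/191.608) ≈ -0.209.
|E_p| < 1: demand is inelastic.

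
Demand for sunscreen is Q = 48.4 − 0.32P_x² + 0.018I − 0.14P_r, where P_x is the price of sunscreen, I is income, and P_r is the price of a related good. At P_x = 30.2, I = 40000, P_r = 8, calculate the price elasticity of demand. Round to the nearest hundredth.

Substituting, Q = 48.4 − 0.32(30.2)² + 0.018(40000) − 0.14(8) = 48.4 − 291.8528 + 720 − 1.12 = 475.4272.
∂Q/∂P_x = −2·0.32·P_x = -19.328, so E_p = -19.328·(30.2/475.4272) ≈ -1.23.
|E_p| > 1: demand is elastic.

-1.23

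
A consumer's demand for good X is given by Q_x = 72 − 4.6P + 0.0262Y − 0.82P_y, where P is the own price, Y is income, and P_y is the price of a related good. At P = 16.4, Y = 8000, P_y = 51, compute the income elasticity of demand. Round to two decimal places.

1.28

Evaluating quantity at (P, Y, P_y) gives Q_x = 72 − 4.6(16.4) + 0.0262(8000) − 0.82(51) = 72 − 75.44 + 209.6 − 41.82 = 164.34.
∂Q_x/∂Y = +0.0262, so E_I = 0.0262·(8000/164.34) ≈ 1.28.
E_I > 1: normal good (luxury).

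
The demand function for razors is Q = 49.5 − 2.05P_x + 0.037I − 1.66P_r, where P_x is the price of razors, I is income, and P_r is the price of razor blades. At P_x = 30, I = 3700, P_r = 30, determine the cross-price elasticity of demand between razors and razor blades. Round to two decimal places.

Q = 49.5 − 2.05(30) + 0.037(3700) − 1.66(30) = 49.5 − 61.5 + 136.9 − 49.8 = 75.1.
∂Q/∂P_r = −1.66, so E_xy = -1.66·(30/75.1) ≈ -0.66.
E_xy < 0: the goods are complements.

-0.66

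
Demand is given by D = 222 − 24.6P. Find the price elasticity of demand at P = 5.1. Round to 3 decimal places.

At P = 5.1, D = 96.54.
dD/dP = −24.6.
Point elasticity E = (dD/dP)·(P/D) = -24.6 × 5.1/96.54 ≈ -1.300.
|E| > 1, so demand is elastic at this price.

-1.300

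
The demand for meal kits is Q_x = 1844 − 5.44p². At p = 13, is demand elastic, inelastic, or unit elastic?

At p = 13, Q_x = 924.64.
dQ_x/dp = −2·5.44·p = −141.44.
Point elasticity E = (dQ_x/dp)·(p/Q_x) = -141.44 × 13/924.64 ≈ -1.989.
|E| ≈ 1.989 > 1, so demand is elastic.

elastic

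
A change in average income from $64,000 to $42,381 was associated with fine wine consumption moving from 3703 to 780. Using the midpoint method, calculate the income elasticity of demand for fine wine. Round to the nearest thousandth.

3.208

%ΔQ = (780 − 3703)/[(3703+780)/2] = -2923/2241.5 ≈ -1.3040.
%ΔM = (42,381 − 64,000)/[(64,000+42,381)/2] = -21619/53190.5 ≈ -0.4064.
E_I = %ΔQ/%ΔM ≈ 3.208.
E_I > 1: normal good (luxury).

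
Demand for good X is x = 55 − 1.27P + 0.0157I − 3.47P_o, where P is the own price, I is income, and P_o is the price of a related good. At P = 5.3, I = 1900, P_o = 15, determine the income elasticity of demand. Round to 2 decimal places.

1.15

First evaluate x: 55 − 1.27(5.3) + 0.0157(1900) − 3.47(15) = 55 − 6.731 + 29.83 − 52.05 = 26.049.
∂x/∂I = +0.0157, so E_I = 0.0157·(1900/26.049) ≈ 1.15.
E_I > 1: normal good (luxury).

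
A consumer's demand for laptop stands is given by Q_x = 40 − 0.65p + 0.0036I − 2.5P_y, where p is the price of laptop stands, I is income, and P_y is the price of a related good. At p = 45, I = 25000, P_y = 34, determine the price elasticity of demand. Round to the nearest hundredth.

First evaluate Q_x: 40 − 0.65(45) + 0.0036(25000) − 2.5(34) = 40 − 29.25 + 90 − 85 = 15.75.
∂Q_x/∂p = −0.65, so E_p = (−0.65)·(45/15.75) ≈ -1.86.
|E_p| > 1: demand is elastic.

-1.86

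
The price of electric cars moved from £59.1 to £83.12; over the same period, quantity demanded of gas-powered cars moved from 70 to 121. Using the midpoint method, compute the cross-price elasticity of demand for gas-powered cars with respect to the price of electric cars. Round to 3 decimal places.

1.581

%ΔQ_x = (121 − 70)/[(70+121)/2] = 51/95.5 ≈ 0.5340.
%ΔP_y = (83.12 − 59.1)/[(59.1+83.12)/2] ≈ 0.3378.
E_xy = 0.5340/0.3378 ≈ 1.581.
E_xy > 0, so gas-powered cars and electric cars are substitutes.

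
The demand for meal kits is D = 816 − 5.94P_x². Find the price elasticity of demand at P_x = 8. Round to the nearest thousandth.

At P_x = 8, D = 435.84.
dD/dP_x = −2·5.94·P_x = −95.04.
Point elasticity E = (dD/dP_x)·(P_x/D) = -95.04 × 8/435.84 ≈ -1.744.
|E| > 1, so demand is elastic at this price.

-1.744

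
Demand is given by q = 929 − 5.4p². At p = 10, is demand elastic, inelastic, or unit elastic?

elastic

At p = 10, q = 389.
dq/dp = −2·5.4·p = −108.
Point elasticity E = (dq/dp)·(p/q) = -108 × 10/389 ≈ -2.776.
|E| ≈ 2.776 > 1, so demand is elastic.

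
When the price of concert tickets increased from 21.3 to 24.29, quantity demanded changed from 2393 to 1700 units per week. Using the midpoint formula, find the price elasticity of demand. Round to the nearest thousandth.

-2.582

%Δq = (1700 − 2393)/[(2393 + 1700)/2] = -693/2046.5 ≈ -0.3386.
%Δp = (24.29 − 21.3)/[(21.3 + 24.29)/2] = 2.99/22.795 ≈ 0.1312.
Arc elasticity E = %Δq/%Δp ≈ -0.3386/0.1312 ≈ -2.582.
|E| > 1: demand is elastic over this range.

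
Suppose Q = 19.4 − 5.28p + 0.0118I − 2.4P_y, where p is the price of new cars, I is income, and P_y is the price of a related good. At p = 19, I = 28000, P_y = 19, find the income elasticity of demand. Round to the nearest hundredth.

Evaluating quantity at (p, I, P_y) gives Q = 19.4 − 5.28(19) + 0.0118(28000) − 2.4(19) = 19.4 − 100.32 + 330.4 − 45.6 = 203.88.
∂Q/∂I = +0.0118, so E_I = 0.0118·(28000/203.88) ≈ 1.62.
E_I > 1: normal good (luxury).

1.62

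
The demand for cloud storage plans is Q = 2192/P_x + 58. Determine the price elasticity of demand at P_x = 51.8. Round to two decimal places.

-0.42

At P_x = 51.8, Q = 100.3166.
dQ/dP_x = −2192/P_x² = −0.8169.
Point elasticity E = (dQ/dP_x)·(P_x/Q) = -0.8169 × 51.8/100.3166 ≈ -0.42.
|E| < 1, so demand is inelastic at this price.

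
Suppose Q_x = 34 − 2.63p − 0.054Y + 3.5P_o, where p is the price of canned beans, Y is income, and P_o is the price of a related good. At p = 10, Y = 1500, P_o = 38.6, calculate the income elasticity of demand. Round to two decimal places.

-1.31

First evaluate Q_x: 34 − 2.63(10) − 0.054(1500) + 3.5(38.6) = 34 − 26.3 − 81 + 135.1 = 61.8.
∂Q_x/∂Y = −0.054, so E_I = -0.054·(1500/61.8) ≈ -1.31.
E_I < 0: inferior good.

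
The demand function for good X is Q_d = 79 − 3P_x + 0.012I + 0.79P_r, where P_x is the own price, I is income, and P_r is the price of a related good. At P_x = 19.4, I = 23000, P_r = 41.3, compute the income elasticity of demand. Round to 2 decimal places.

At the given point, Q_d = 79 − 3(19.4) + 0.012(23000) + 0.79(41.3) = 79 − 58.2 + 276 + 32.627 = 329.427.
∂Q_d/∂I = +0.012, so E_I = 0.012·(23000/329.427) ≈ 0.84.
E_I ∈ (0,1): normal good (necessity).

0.84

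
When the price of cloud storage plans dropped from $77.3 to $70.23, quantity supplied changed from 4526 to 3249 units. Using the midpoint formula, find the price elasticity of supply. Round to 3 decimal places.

%Δq = (3249 − 4526)/[(4526 + 3249)/2] = -1277/3887.5 ≈ -0.3285.
%ΔP = (70.23 − 77.3)/[(77.3 + 70.23)/2] = -7.07/73.765 ≈ -0.0958.
Arc elasticity E = %Δq/%ΔP ≈ -0.3285/-0.0958 ≈ 3.427.
|E| > 1: supply is elastic over this range.

3.427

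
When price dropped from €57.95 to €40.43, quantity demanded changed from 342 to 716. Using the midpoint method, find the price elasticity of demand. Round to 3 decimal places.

%ΔQ = (716 − 342)/[(342 + 716)/2] = 374/529 ≈ 0.7070.
%ΔP = (40.43 − 57.95)/[(57.95 + 40.43)/2] = -17.52/49.19 ≈ -0.3562.
Arc elasticity E = %ΔQ/%ΔP ≈ 0.7070/-0.3562 ≈ -1.985.
|E| > 1: demand is elastic over this range.

-1.985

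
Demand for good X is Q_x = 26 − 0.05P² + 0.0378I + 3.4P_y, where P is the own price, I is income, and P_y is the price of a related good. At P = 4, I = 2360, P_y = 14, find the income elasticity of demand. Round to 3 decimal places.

Q_x = 26 − 0.05(4)² + 0.0378(2360) + 3.4(14) = 26 − 0.8 + 89.208 + 47.6 = 162.008.
∂Q_x/∂I = +0.0378, so E_I = 0.0378·(2360/162.008) ≈ 0.551.
E_I ∈ (0,1): normal good (necessity).

0.551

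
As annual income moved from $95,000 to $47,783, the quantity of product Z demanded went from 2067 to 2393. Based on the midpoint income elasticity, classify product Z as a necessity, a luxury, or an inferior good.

inferior

%ΔQ = (2393 − 2067)/[(2067+2393)/2] = 326/2230 ≈ 0.1462.
%ΔI = (47,783 − 95,000)/[(95,000+47,783)/2] = -47217/71391.5 ≈ -0.6614.
E_I = %ΔQ/%ΔI ≈ -0.221.
E_I < 0: inferior good.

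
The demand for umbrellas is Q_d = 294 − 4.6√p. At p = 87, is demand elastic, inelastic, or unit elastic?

At p = 87, Q_d = 251.0941.
dQ_d/dp = −4.6/(2√p) = −4.6/(2·9.3274).
Point elasticity E = (dQ_d/dp)·(p/Q_d) = -0.2466 × 87/251.0941 ≈ -0.085.
|E| ≈ 0.085 < 1, so demand is inelastic.

inelastic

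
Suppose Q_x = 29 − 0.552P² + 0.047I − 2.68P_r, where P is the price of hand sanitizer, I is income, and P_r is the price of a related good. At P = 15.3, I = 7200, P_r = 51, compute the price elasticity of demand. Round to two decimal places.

Q_x = 29 − 0.552(15.3)² + 0.047(7200) − 2.68(51) = 29 − 129.2177 + 338.4 − 136.68 = 101.5023.
∂Q_x/∂P = −2·0.552·P = -16.8912, so E_p = -16.8912·(15.3/101.5023) ≈ -2.55.
|E_p| > 1: demand is elastic.

-2.55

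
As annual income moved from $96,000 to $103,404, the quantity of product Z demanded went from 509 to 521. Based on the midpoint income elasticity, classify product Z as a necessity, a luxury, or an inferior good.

%ΔQ = (521 − 509)/[(509+521)/2] = 12/515 ≈ 0.0233.
%ΔI = (103,404 − 96,000)/[(96,000+103,404)/2] = 7404/99702 ≈ 0.0743.
E_I = %ΔQ/%ΔI ≈ 0.314.
E_I ∈ (0,1): normal good (necessity).

necessity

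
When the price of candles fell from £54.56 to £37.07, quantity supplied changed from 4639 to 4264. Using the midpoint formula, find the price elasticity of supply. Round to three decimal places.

%Δq = (4264 − 4639)/[(4639 + 4264)/2] = -375/4451.5 ≈ -0.0842.
%ΔP = (37.07 − 54.56)/[(54.56 + 37.07)/2] = -17.49/45.815 ≈ -0.3818.
Arc elasticity E = %Δq/%ΔP ≈ -0.0842/-0.3818 ≈ 0.221.
|E| < 1: supply is inelastic over this range.

0.221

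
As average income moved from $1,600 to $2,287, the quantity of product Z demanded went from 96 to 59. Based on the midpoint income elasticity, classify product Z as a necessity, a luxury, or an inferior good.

%ΔQ = (59 − 96)/[(96+59)/2] = -37/77.5 ≈ -0.4774.
%ΔI = (2,287 − 1,600)/[(1,600+2,287)/2] = 687/1943.5 ≈ 0.3535.
E_I = %ΔQ/%ΔI ≈ -1.351.
E_I < 0: inferior good.

inferior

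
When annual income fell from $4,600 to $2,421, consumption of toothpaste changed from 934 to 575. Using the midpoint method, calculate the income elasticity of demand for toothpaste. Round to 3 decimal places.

0.767

%ΔQ = (575 − 934)/[(934+575)/2] = -359/754.5 ≈ -0.4758.
%ΔI = (2,421 − 4,600)/[(4,600+2,421)/2] = -2179/3510.5 ≈ -0.6207.
E_I = %ΔQ/%ΔI ≈ 0.767.
E_I ∈ (0,1): normal good (necessity).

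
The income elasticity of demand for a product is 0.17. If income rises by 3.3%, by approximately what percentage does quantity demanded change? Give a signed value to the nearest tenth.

0.6

%ΔQ ≈ E × %ΔI = (0.17) × (3.3%) ≈ 0.6%.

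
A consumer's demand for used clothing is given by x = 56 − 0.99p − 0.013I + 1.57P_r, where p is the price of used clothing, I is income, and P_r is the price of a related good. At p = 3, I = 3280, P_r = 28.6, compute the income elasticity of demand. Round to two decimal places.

x = 56 − 0.99(3) − 0.013(3280) + 1.57(28.6) = 56 − 2.97 − 42.64 + 44.902 = 55.292.
∂x/∂I = −0.013, so E_I = -0.013·(3280/55.292) ≈ -0.77.
E_I < 0: inferior good.

-0.77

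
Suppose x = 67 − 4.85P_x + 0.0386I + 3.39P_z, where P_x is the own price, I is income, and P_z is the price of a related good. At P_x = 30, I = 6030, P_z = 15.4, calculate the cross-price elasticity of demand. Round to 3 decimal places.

0.253

x = 67 − 4.85(30) + 0.0386(6030) + 3.39(15.4) = 67 − 145.5 + 232.758 + 52.206 = 206.464.
∂x/∂P_z = +3.39, so E_xy = 3.39·(15.4/206.464) ≈ 0.253.
E_xy > 0: the goods are substitutes.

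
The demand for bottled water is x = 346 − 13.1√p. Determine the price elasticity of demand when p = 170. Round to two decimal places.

-0.49

At p = 170, x = 175.1969.
dx/dp = −13.1/(2√p) = −13.1/(2·13.0384).
Point elasticity E = (dx/dp)·(p/x) = -0.5024 × 170/175.1969 ≈ -0.49.
|E| < 1, so demand is inelastic at this price.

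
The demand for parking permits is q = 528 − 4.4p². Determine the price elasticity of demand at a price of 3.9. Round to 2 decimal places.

At p = 3.9, q = 461.076.
dq/dp = −2·4.4·p = −34.32.
Point elasticity E = (dq/dp)·(p/q) = -34.32 × 3.9/461.076 ≈ -0.29.
|E| < 1, so demand is inelastic at this price.

-0.29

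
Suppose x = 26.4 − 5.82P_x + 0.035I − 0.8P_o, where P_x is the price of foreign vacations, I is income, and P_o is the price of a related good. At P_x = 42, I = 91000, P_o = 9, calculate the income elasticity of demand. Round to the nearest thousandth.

1.076

At the given point, x = 26.4 − 5.82(42) + 0.035(91000) − 0.8(9) = 26.4 − 244.44 + 3185 − 7.2 = 2959.76.
∂x/∂I = +0.035, so E_I = 0.035·(91000/2959.76) ≈ 1.076.
E_I > 1: normal good (luxury).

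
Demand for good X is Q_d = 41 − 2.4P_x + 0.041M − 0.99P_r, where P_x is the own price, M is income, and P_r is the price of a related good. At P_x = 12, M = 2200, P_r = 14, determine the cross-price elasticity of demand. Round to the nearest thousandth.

-0.157

First evaluate Q_d: 41 − 2.4(12) + 0.041(2200) − 0.99(14) = 41 − 28.8 + 90.2 − 13.86 = 88.54.
∂Q_d/∂P_r = −0.99, so E_xy = -0.99·(14/88.54) ≈ -0.157.
E_xy < 0: the goods are complements.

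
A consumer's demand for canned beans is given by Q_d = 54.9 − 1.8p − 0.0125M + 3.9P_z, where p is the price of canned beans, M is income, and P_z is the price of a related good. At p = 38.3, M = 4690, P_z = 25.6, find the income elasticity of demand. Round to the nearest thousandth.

-2.157

Substituting, Q_d = 54.9 − 1.8(38.3) − 0.0125(4690) + 3.9(25.6) = 54.9 − 68.94 − 58.625 + 99.84 = 27.175.
∂Q_d/∂M = −0.0125, so E_I = -0.0125·(4690/27.175) ≈ -2.157.
E_I < 0: inferior good.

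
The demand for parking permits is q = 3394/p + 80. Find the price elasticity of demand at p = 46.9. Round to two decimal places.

At p = 46.9, q = 152.3667.
dq/dp = −3394/p² = −1.543.
Point elasticity E = (dq/dp)·(p/q) = -1.543 × 46.9/152.3667 ≈ -0.47.
|E| < 1, so demand is inelastic at this price.

-0.47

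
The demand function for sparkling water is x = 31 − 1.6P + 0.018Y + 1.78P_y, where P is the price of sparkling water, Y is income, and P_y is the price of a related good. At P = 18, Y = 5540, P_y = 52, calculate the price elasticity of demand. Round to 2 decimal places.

Evaluating quantity at (P, Y, P_y) gives x = 31 − 1.6(18) + 0.018(5540) + 1.78(52) = 31 − 28.8 + 99.72 + 92.56 = 194.48.
∂x/∂P = −1.6, so E_p = (−1.6)·(18/194.48) ≈ -0.15.
|E_p| < 1: demand is inelastic.

-0.15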